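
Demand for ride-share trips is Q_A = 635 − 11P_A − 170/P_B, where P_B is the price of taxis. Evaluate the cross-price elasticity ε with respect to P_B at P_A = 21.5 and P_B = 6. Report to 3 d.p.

At P_A = 21.5 and P_B = 6: Q_A = 370.167.
∂Q_A/∂P_B = 170/P_B² = 4.7222.
ε = (∂Q_A/∂P_B)(P_B/Q_A) = 4.7222 × (6/370.167) ≈ 0.077.
ε > 0: substitutes.

0.077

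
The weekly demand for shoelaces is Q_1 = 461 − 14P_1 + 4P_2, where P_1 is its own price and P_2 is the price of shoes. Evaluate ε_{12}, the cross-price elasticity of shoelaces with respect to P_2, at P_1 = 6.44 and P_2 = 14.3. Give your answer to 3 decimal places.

At P_1 = 6.44 and P_2 = 14.3: Q_1 = 428.04.
∂Q_1/∂P_2 = 4.
ε = (∂Q_1/∂P_2)(P_2/Q_1) = 4 × (14.3/428.04) ≈ 0.134.

0.134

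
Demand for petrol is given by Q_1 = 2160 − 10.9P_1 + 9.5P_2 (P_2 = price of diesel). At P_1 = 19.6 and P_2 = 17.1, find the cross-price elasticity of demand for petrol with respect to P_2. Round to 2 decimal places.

0.08

At P_1 = 19.6 and P_2 = 17.1: Q_1 = 2108.81.
∂Q_1/∂P_2 = 9.5.
ε = (∂Q_1/∂P_2)(P_2/Q_1) = 9.5 × (17.1/2108.81) ≈ 0.08.
Since ε > 0, petrol and diesel are substitutes.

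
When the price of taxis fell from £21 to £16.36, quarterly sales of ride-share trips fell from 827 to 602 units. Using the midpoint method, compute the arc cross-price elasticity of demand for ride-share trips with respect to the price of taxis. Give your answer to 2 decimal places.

ΔQ_A = 602 − 827 = -225; ΔP_B = 16.36 − 21 = -4.64.
Midpoints: Q̄_A = 714.5, P̄_B = 18.68.
ε = (ΔQ_A/Q̄_A)/(ΔP_B/P̄_B) = (-225/714.5)/(-4.64/18.68) ≈ 1.27.

1.27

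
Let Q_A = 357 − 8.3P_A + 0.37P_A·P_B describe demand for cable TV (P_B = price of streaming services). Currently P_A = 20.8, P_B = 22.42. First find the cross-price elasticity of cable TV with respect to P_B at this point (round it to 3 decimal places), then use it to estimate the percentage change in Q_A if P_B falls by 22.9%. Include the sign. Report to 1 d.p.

-11.1%

At P_A = 20.8, P_B = 22.42: Q_A = 356.904.
∂Q_A/∂P_B = 0.37P_A = 7.6960.
ε = (∂Q_A/∂P_B)(P_B/Q_A) = 7.6960 × 22.42/356.904 ≈ 0.483.
%ΔQ_A ≈ ε × %ΔP_B = 0.483 × (-22.9%) = -11.1%.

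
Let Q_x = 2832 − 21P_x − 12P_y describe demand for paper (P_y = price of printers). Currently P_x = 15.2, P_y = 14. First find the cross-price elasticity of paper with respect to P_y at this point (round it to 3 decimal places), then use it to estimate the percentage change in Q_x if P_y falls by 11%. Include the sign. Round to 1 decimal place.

0.8%

At P_x = 15.2, P_y = 14: Q_x = 2344.8.
∂Q_x/∂P_y = -12.
ε = (∂Q_x/∂P_y)(P_y/Q_x) = -12.0000 × 14/2344.8 ≈ -0.072.
%ΔQ_x ≈ ε × %ΔP_y = -0.072 × (-11%) = 0.8%.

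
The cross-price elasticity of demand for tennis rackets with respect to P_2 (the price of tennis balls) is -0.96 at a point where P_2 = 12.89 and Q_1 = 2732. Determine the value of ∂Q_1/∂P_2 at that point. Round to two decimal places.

ε = (∂Q_1/∂P_2)·(P_2/Q_1) ⇒ ∂Q_1/∂P_2 = ε·Q_1/P_2 = -0.96 × 2732/12.89 ≈ -203.47.

-203.47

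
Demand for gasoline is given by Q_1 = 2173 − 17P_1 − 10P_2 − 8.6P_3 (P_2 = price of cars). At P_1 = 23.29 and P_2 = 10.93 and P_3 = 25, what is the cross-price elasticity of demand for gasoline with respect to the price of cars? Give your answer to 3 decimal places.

At P_1 = 23.29 and P_2 = 10.93 and P_3 = 25: Q_1 = 1452.77.
∂Q_1/∂P_2 = -10.
ε = (∂Q_1/∂P_2)(P_2/Q_1) = -10 × (10.93/1452.77) ≈ -0.075.
Since ε < 0, gasoline and cars are complements.

-0.075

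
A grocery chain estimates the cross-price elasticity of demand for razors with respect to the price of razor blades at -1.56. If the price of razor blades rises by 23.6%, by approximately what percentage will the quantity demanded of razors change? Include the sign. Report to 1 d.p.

%ΔQ ≈ ε × %ΔP of razor blades = -1.56 × (23.6%) = -36.8%.
Demand for razors falls by about 36.8%.

-36.8%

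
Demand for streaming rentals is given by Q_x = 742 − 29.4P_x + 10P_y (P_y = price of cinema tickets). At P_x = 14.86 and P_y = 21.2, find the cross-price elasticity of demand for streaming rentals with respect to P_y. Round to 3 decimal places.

0.410

At P_x = 14.86 and P_y = 21.2: Q_x = 517.116.
∂Q_x/∂P_y = 10.
ε = (∂Q_x/∂P_y)(P_y/Q_x) = 10 × (21.2/517.116) ≈ 0.410.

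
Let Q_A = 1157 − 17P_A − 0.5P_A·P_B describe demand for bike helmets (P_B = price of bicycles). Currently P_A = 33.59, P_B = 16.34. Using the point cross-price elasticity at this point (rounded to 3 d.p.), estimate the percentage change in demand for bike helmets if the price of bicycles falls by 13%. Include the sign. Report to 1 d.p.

At P_A = 33.59, P_B = 16.34: Q_A = 311.540.
∂Q_A/∂P_B = -0.5P_A = -16.7950.
ε = (∂Q_A/∂P_B)(P_B/Q_A) = -16.7950 × 16.34/311.540 ≈ -0.881.
%ΔQ_A ≈ ε × %ΔP_B = -0.881 × (-13%) = 11.5%.

11.5%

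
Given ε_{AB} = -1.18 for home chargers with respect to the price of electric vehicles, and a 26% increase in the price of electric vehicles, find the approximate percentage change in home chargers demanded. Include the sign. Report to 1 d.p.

%ΔQ ≈ ε × %ΔP of electric vehicles = -1.18 × (26%) = -30.7%.

-30.7%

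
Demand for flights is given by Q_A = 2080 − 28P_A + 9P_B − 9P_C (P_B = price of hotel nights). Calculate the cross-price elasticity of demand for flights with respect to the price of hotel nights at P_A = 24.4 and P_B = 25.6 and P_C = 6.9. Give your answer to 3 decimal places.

0.147

At P_A = 24.4 and P_B = 25.6 and P_C = 6.9: Q_A = 1565.1.
∂Q_A/∂P_B = 9.
ε = (∂Q_A/∂P_B)(P_B/Q_A) = 9 × (25.6/1565.1) ≈ 0.147.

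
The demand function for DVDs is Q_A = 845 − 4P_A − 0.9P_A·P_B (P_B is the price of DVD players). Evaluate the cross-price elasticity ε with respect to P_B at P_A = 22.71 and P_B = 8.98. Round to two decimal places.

At P_A = 22.71 and P_B = 8.98: Q_A = 570.618.
∂Q_A/∂P_B = -0.9P_A = -0.9(22.71) = -20.4390.
ε = (∂Q_A/∂P_B)(P_B/Q_A) = -20.4390 × (8.98/570.618) ≈ -0.32.

-0.32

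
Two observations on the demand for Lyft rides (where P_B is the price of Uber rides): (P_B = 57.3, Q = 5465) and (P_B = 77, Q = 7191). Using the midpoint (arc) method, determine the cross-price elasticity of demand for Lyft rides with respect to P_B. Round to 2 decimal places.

ΔQ_A = 7191 − 5465 = 1726; ΔP_B = 77 − 57.3 = 19.7.
Midpoints: Q̄_A = 6328.0, P̄_B = 67.15.
ε = (ΔQ_A/Q̄_A)/(ΔP_B/P̄_B) = (1726/6328.0)/(19.7/67.15) ≈ 0.93.
ε > 0: Lyft rides and Uber rides are substitutes.

0.93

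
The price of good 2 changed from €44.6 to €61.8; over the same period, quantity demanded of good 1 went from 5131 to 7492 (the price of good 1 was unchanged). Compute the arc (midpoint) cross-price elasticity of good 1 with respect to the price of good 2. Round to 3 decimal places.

ΔQ_1 = 7492 − 5131 = 2361; ΔP_2 = 61.8 − 44.6 = 17.2.
Midpoints: Q̄_1 = 6311.5, P̄_2 = 53.20.
ε = (ΔQ_1/Q̄_1)/(ΔP_2/P̄_2) = (2361/6311.5)/(17.2/53.20) ≈ 1.157.
ε > 0: good 1 and good 2 are substitutes.

1.157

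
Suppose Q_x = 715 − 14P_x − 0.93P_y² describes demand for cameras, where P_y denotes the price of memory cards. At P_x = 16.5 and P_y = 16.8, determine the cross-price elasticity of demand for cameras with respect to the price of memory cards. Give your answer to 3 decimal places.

-2.370

At P_x = 16.5 and P_y = 16.8: Q_x = 221.517.
∂Q_x/∂P_y = -1.86P_y = -1.86(16.8) = -31.2480.
ε = (∂Q_x/∂P_y)(P_y/Q_x) = -31.2480 × (16.8/221.517) ≈ -2.370.
ε < 0: complements.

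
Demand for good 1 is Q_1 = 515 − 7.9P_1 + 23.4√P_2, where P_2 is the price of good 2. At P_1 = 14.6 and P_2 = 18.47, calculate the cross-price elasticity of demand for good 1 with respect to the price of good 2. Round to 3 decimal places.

At P_1 = 14.6 and P_2 = 18.47: Q_1 = 500.226.
∂Q_1/∂P_2 = 23.4/(2√P_2) = 23.4/(2√18.47) = 2.7224.
ε = (∂Q_1/∂P_2)(P_2/Q_1) = 2.7224 × (18.47/500.226) ≈ 0.101.

0.101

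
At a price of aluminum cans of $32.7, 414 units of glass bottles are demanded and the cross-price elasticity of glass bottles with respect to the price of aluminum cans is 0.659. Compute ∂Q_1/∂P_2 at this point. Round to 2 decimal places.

ε = (∂Q_1/∂P_2)·(P_2/Q_1) ⇒ ∂Q_1/∂P_2 = ε·Q_1/P_2 = 0.659 × 414/32.7 ≈ 8.34.

8.34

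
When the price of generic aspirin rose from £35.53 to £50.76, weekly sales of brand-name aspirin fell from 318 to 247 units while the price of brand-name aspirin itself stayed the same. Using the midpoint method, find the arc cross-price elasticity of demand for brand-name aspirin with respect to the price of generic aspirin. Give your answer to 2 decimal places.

-0.71

ΔQ_A = 247 − 318 = -71; ΔP_B = 50.76 − 35.53 = 15.23.
Midpoints: Q̄_A = 282.5, P̄_B = 43.14.
ε = (ΔQ_A/Q̄_A)/(ΔP_B/P̄_B) = (-71/282.5)/(15.23/43.14) ≈ -0.71.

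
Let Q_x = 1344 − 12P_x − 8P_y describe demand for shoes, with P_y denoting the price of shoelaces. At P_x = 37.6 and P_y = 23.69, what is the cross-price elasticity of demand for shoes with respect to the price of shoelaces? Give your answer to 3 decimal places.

At P_x = 37.6 and P_y = 23.69: Q_x = 703.28.
∂Q_x/∂P_y = -8.
ε = (∂Q_x/∂P_y)(P_y/Q_x) = -8 × (23.69/703.28) ≈ -0.269.

-0.269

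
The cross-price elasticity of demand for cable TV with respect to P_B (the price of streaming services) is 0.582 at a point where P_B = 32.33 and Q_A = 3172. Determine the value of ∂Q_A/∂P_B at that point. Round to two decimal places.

ε = (∂Q_A/∂P_B)·(P_B/Q_A) ⇒ ∂Q_A/∂P_B = ε·Q_A/P_B = 0.582 × 3172/32.33 ≈ 57.10.

57.10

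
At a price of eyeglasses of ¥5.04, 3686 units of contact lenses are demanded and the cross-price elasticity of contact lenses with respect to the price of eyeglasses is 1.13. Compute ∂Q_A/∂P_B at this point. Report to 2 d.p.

ε = (∂Q_A/∂P_B)·(P_B/Q_A) ⇒ ∂Q_A/∂P_B = ε·Q_A/P_B = 1.13 × 3686/5.04 ≈ 826.42.

826.42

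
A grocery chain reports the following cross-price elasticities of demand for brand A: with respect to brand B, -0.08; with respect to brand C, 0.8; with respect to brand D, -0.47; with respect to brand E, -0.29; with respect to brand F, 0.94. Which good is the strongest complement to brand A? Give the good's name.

brand D

Complements have ε < 0. The most negative value is -0.47 (brand D).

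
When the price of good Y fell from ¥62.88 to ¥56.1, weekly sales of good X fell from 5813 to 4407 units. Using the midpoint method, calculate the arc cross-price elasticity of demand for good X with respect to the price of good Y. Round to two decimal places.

2.41

ΔQ_X = 4407 − 5813 = -1406; ΔP_Y = 56.1 − 62.88 = -6.78.
Midpoints: Q̄_X = 5110.0, P̄_Y = 59.49.
ε = (ΔQ_X/Q̄_X)/(ΔP_Y/P̄_Y) = (-1406/5110.0)/(-6.78/59.49) ≈ 2.41.
ε > 0: good X and good Y are substitutes.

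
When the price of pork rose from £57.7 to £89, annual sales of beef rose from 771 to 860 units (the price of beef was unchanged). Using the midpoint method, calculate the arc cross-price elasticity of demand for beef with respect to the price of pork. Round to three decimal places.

ΔQ_A = 860 − 771 = 89; ΔP_B = 89 − 57.7 = 31.3.
Midpoints: Q̄_A = 815.5, P̄_B = 73.35.
ε = (ΔQ_A/Q̄_A)/(ΔP_B/P̄_B) = (89/815.5)/(31.3/73.35) ≈ 0.256.

0.256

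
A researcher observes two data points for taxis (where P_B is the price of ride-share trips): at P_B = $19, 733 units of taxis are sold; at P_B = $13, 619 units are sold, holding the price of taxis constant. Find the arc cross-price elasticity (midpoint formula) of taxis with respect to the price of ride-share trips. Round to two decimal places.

0.45

ΔQ_A = 619 − 733 = -114; ΔP_B = 13 − 19 = -6.
Midpoints: Q̄_A = 676.0, P̄_B = 16.00.
ε = (ΔQ_A/Q̄_A)/(ΔP_B/P̄_B) = (-114/676.0)/(-6/16.00) ≈ 0.45.
ε > 0: taxis and ride-share trips are substitutes.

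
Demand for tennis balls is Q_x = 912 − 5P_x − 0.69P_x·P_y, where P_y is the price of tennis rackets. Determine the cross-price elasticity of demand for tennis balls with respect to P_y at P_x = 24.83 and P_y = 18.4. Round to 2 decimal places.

-0.67

At P_x = 24.83 and P_y = 18.4: Q_x = 472.608.
∂Q_x/∂P_y = -0.69P_x = -0.69(24.83) = -17.1327.
ε = (∂Q_x/∂P_y)(P_y/Q_x) = -17.1327 × (18.4/472.608) ≈ -0.67.
ε < 0: complements.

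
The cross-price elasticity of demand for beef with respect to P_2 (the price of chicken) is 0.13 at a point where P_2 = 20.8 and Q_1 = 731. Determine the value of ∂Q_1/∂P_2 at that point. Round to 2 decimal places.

4.57

ε = (∂Q_1/∂P_2)·(P_2/Q_1) ⇒ ∂Q_1/∂P_2 = ε·Q_1/P_2 = 0.13 × 731/20.8 ≈ 4.57.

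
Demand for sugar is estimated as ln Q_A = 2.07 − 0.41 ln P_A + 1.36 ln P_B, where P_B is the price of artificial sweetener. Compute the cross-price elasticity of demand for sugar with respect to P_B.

In a log-linear (constant-elasticity) demand function, the coefficient on ln P_B is the cross-price elasticity.
ε = 1.36. Positive, so sugar and artificial sweetener are substitutes.

1.36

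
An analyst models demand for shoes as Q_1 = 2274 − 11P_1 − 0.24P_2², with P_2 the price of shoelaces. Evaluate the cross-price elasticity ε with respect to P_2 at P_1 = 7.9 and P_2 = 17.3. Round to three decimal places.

At P_1 = 7.9 and P_2 = 17.3: Q_1 = 2115.270.
∂Q_1/∂P_2 = -0.48P_2 = -0.48(17.3) = -8.3040.
ε = (∂Q_1/∂P_2)(P_2/Q_1) = -8.3040 × (17.3/2115.270) ≈ -0.068.
ε < 0: complements.

-0.068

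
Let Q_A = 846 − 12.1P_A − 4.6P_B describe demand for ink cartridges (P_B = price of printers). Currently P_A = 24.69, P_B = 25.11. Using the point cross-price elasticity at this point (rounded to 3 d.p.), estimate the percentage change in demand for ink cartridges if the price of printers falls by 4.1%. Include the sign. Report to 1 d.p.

1.1%

At P_A = 24.69, P_B = 25.11: Q_A = 431.745.
∂Q_A/∂P_B = -4.6.
ε = (∂Q_A/∂P_B)(P_B/Q_A) = -4.6000 × 25.11/431.745 ≈ -0.268.
%ΔQ_A ≈ ε × %ΔP_B = -0.268 × (-4.1%) = 1.1%.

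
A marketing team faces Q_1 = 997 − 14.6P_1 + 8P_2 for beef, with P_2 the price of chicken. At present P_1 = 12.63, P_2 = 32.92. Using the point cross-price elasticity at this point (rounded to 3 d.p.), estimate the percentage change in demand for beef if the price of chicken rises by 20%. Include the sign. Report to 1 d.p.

At P_1 = 12.63, P_2 = 32.92: Q_1 = 1075.962.
∂Q_1/∂P_2 = 8.
ε = (∂Q_1/∂P_2)(P_2/Q_1) = 8.0000 × 32.92/1075.962 ≈ 0.245.
%ΔQ_1 ≈ ε × %ΔP_2 = 0.245 × (20%) = 4.9%.

4.9%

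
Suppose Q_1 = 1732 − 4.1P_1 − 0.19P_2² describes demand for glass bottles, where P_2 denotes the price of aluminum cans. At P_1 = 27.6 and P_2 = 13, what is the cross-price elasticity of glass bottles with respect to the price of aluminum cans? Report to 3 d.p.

-0.040

At P_1 = 27.6 and P_2 = 13: Q_1 = 1586.73.
∂Q_1/∂P_2 = -0.38P_2 = -0.38(13) = -4.9400.
ε = (∂Q_1/∂P_2)(P_2/Q_1) = -4.9400 × (13/1586.73) ≈ -0.040.
ε < 0: complements.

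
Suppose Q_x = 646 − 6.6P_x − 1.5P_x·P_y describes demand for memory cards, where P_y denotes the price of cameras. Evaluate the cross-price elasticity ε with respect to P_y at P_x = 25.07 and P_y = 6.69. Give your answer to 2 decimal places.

At P_x = 25.07 and P_y = 6.69: Q_x = 228.961.
∂Q_x/∂P_y = -1.5P_x = -1.5(25.07) = -37.6050.
ε = (∂Q_x/∂P_y)(P_y/Q_x) = -37.6050 × (6.69/228.961) ≈ -1.10.

-1.10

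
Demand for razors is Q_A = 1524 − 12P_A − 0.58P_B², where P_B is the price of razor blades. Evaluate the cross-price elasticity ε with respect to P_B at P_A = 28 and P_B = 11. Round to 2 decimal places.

-0.13

At P_A = 28 and P_B = 11: Q_A = 1117.82.
∂Q_A/∂P_B = -1.16P_B = -1.16(11) = -12.7600.
ε = (∂Q_A/∂P_B)(P_B/Q_A) = -12.7600 × (11/1117.82) ≈ -0.13.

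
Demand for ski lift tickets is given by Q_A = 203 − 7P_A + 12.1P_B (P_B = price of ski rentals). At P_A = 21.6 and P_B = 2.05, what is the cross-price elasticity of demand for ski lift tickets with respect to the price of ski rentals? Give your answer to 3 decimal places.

0.324

At P_A = 21.6 and P_B = 2.05: Q_A = 76.605.
∂Q_A/∂P_B = 12.1.
ε = (∂Q_A/∂P_B)(P_B/Q_A) = 12.1 × (2.05/76.605) ≈ 0.324.
Since ε > 0, ski lift tickets and ski rentals are substitutes.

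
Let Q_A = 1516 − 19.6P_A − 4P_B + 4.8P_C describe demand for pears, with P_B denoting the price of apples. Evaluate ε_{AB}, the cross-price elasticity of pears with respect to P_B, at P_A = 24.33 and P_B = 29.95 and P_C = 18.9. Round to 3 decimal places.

At P_A = 24.33 and P_B = 29.95 and P_C = 18.9: Q_A = 1010.052.
∂Q_A/∂P_B = -4.
ε = (∂Q_A/∂P_B)(P_B/Q_A) = -4 × (29.95/1010.052) ≈ -0.119.

-0.119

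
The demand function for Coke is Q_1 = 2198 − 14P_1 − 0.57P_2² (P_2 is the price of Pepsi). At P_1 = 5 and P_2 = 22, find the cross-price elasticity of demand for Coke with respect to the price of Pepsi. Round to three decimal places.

At P_1 = 5 and P_2 = 22: Q_1 = 1852.12.
∂Q_1/∂P_2 = -1.14P_2 = -1.14(22) = -25.0800.
ε = (∂Q_1/∂P_2)(P_2/Q_1) = -25.0800 × (22/1852.12) ≈ -0.298.
ε < 0: complements.

-0.298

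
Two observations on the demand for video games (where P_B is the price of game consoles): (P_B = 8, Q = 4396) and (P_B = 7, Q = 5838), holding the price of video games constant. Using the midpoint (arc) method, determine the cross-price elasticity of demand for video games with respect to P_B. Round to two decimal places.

ΔQ_A = 5838 − 4396 = 1442; ΔP_B = 7 − 8 = -1.
Midpoints: Q̄_A = 5117.0, P̄_B = 7.50.
ε = (ΔQ_A/Q̄_A)/(ΔP_B/P̄_B) = (1442/5117.0)/(-1/7.50) ≈ -2.11.
ε < 0: video games and game consoles are complements.

-2.11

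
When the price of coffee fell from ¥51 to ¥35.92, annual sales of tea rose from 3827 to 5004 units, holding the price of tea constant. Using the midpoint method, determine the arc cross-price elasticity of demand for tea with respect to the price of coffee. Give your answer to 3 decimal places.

ΔQ_A = 5004 − 3827 = 1177; ΔP_B = 35.92 − 51 = -15.08.
Midpoints: Q̄_A = 4415.5, P̄_B = 43.46.
ε = (ΔQ_A/Q̄_A)/(ΔP_B/P̄_B) = (1177/4415.5)/(-15.08/43.46) ≈ -0.768.

-0.768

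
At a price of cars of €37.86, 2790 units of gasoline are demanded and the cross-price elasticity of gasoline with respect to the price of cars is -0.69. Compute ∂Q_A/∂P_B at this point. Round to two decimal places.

ε = (∂Q_A/∂P_B)·(P_B/Q_A) ⇒ ∂Q_A/∂P_B = ε·Q_A/P_B = -0.69 × 2790/37.86 ≈ -50.85.

-50.85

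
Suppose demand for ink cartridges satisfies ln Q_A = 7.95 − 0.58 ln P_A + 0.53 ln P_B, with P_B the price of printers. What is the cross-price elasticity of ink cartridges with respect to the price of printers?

In a log-linear (constant-elasticity) demand function, the coefficient on ln P_B is the cross-price elasticity.
ε = 0.53. Positive, so ink cartridges and printers are substitutes.

0.53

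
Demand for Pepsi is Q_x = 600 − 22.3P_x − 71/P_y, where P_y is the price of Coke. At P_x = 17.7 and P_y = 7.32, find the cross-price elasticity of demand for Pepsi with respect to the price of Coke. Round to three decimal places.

0.050

At P_x = 17.7 and P_y = 7.32: Q_x = 195.591.
∂Q_x/∂P_y = 71/P_y² = 1.3251.
ε = (∂Q_x/∂P_y)(P_y/Q_x) = 1.3251 × (7.32/195.591) ≈ 0.050.
ε > 0: substitutes.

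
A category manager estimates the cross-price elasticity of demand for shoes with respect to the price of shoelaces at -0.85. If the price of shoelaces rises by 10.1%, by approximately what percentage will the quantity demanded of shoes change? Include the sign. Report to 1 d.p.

-8.6%

%ΔQ ≈ ε × %ΔP of shoelaces = -0.85 × (10.1%) = -8.6%.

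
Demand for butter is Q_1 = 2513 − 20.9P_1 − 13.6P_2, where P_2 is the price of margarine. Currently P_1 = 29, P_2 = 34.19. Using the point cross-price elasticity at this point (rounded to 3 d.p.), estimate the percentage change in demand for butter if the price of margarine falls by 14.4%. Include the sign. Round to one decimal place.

At P_1 = 29, P_2 = 34.19: Q_1 = 1441.916.
∂Q_1/∂P_2 = -13.6.
ε = (∂Q_1/∂P_2)(P_2/Q_1) = -13.6000 × 34.19/1441.916 ≈ -0.322.
%ΔQ_1 ≈ ε × %ΔP_2 = -0.322 × (-14.4%) = 4.6%.

4.6%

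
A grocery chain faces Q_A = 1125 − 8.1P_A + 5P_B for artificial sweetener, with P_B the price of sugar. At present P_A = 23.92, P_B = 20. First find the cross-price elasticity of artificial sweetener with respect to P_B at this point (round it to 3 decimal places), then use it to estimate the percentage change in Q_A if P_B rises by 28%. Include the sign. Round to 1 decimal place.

2.7%

At P_A = 23.92, P_B = 20: Q_A = 1031.248.
∂Q_A/∂P_B = 5.
ε = (∂Q_A/∂P_B)(P_B/Q_A) = 5.0000 × 20/1031.248 ≈ 0.097.
%ΔQ_A ≈ ε × %ΔP_B = 0.097 × (28%) = 2.7%.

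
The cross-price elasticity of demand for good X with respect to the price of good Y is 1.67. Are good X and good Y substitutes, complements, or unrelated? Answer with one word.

ε = 1.67 > 0, so a higher price of good Y raises demand for good X: substitutes.

substitutes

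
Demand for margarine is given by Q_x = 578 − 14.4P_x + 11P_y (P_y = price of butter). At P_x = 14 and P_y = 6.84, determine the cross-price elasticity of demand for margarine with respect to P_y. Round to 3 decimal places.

At P_x = 14 and P_y = 6.84: Q_x = 451.64.
∂Q_x/∂P_y = 11.
ε = (∂Q_x/∂P_y)(P_y/Q_x) = 11 × (6.84/451.64) ≈ 0.167.

0.167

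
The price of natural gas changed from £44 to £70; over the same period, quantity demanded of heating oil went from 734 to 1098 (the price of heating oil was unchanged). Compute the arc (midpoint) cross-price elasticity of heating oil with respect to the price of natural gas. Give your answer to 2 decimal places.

ΔQ_A = 1098 − 734 = 364; ΔP_B = 70 − 44 = 26.
Midpoints: Q̄_A = 916.0, P̄_B = 57.00.
ε = (ΔQ_A/Q̄_A)/(ΔP_B/P̄_B) = (364/916.0)/(26/57.00) ≈ 0.87.

0.87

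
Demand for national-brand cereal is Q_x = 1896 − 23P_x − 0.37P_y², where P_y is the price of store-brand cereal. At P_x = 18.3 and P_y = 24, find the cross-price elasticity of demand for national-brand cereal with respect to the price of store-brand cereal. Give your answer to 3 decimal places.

At P_x = 18.3 and P_y = 24: Q_x = 1261.98.
∂Q_x/∂P_y = -0.74P_y = -0.74(24) = -17.7600.
ε = (∂Q_x/∂P_y)(P_y/Q_x) = -17.7600 × (24/1261.98) ≈ -0.338.

-0.338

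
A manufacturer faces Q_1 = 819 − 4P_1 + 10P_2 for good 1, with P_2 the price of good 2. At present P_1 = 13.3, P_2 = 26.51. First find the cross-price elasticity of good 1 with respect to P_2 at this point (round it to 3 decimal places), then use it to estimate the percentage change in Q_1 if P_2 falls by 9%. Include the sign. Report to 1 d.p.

At P_1 = 13.3, P_2 = 26.51: Q_1 = 1030.9.
∂Q_1/∂P_2 = 10.
ε = (∂Q_1/∂P_2)(P_2/Q_1) = 10.0000 × 26.51/1030.9 ≈ 0.257.
%ΔQ_1 ≈ ε × %ΔP_2 = 0.257 × (-9%) = -2.3%.

-2.3%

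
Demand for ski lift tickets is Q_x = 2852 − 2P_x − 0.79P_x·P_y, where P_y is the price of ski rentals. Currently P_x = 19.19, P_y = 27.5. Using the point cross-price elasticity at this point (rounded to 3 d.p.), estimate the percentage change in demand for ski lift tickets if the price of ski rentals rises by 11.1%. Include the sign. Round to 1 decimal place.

At P_x = 19.19, P_y = 27.5: Q_x = 2396.717.
∂Q_x/∂P_y = -0.79P_x = -15.1601.
ε = (∂Q_x/∂P_y)(P_y/Q_x) = -15.1601 × 27.5/2396.717 ≈ -0.174.
%ΔQ_x ≈ ε × %ΔP_y = -0.174 × (11.1%) = -1.9%.

-1.9%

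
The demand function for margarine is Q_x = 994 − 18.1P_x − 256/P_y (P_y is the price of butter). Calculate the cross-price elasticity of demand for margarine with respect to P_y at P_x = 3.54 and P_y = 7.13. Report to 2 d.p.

At P_x = 3.54 and P_y = 7.13: Q_x = 894.021.
∂Q_x/∂P_y = 256/P_y² = 5.0357.
ε = (∂Q_x/∂P_y)(P_y/Q_x) = 5.0357 × (7.13/894.021) ≈ 0.04.

0.04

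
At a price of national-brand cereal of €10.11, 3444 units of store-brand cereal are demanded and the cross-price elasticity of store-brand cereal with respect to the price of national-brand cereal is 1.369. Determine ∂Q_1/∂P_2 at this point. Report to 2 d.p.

ε = (∂Q_1/∂P_2)·(P_2/Q_1) ⇒ ∂Q_1/∂P_2 = ε·Q_1/P_2 = 1.369 × 3444/10.11 ≈ 466.35.

466.35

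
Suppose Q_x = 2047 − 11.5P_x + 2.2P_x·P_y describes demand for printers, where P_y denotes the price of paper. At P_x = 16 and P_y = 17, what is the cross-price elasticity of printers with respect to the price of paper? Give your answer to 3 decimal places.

At P_x = 16 and P_y = 17: Q_x = 2461.4.
∂Q_x/∂P_y = 2.2P_x = 2.2(16) = 35.2000.
ε = (∂Q_x/∂P_y)(P_y/Q_x) = 35.2000 × (17/2461.4) ≈ 0.243.

0.243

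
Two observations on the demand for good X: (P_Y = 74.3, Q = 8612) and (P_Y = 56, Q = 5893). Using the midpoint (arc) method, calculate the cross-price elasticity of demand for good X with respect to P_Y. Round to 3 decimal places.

1.335

ΔQ_X = 5893 − 8612 = -2719; ΔP_Y = 56 − 74.3 = -18.3.
Midpoints: Q̄_X = 7252.5, P̄_Y = 65.15.
ε = (ΔQ_X/Q̄_X)/(ΔP_Y/P̄_Y) = (-2719/7252.5)/(-18.3/65.15) ≈ 1.335.
ε > 0: good X and good Y are substitutes.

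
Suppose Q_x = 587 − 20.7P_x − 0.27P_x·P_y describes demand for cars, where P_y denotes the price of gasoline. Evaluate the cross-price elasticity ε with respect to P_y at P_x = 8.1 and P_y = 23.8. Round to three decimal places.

At P_x = 8.1 and P_y = 23.8: Q_x = 367.279.
∂Q_x/∂P_y = -0.27P_x = -0.27(8.1) = -2.1870.
ε = (∂Q_x/∂P_y)(P_y/Q_x) = -2.1870 × (23.8/367.279) ≈ -0.142.

-0.142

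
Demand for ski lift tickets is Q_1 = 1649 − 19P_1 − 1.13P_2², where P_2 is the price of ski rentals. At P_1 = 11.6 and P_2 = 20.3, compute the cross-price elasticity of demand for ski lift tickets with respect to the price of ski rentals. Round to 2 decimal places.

At P_1 = 11.6 and P_2 = 20.3: Q_1 = 962.938.
∂Q_1/∂P_2 = -2.26P_2 = -2.26(20.3) = -45.8780.
ε = (∂Q_1/∂P_2)(P_2/Q_1) = -45.8780 × (20.3/962.938) ≈ -0.97.

-0.97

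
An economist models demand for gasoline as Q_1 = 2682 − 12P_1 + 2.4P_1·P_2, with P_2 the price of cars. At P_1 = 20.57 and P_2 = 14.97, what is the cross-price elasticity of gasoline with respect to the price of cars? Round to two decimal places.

0.23

At P_1 = 20.57 and P_2 = 14.97: Q_1 = 3174.199.
∂Q_1/∂P_2 = 2.4P_1 = 2.4(20.57) = 49.3680.
ε = (∂Q_1/∂P_2)(P_2/Q_1) = 49.3680 × (14.97/3174.199) ≈ 0.23.
ε > 0: substitutes.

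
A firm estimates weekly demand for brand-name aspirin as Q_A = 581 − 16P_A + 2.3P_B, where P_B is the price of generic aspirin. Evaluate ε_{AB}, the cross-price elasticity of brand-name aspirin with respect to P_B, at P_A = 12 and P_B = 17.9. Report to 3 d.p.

At P_A = 12 and P_B = 17.9: Q_A = 430.17.
∂Q_A/∂P_B = 2.3.
ε = (∂Q_A/∂P_B)(P_B/Q_A) = 2.3 × (17.9/430.17) ≈ 0.096.
Since ε > 0, brand-name aspirin and generic aspirin are substitutes.

0.096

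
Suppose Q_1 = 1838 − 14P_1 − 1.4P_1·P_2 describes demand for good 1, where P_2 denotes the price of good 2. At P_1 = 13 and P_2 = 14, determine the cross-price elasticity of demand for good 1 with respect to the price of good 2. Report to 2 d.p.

-0.18

At P_1 = 13 and P_2 = 14: Q_1 = 1401.2.
∂Q_1/∂P_2 = -1.4P_1 = -1.4(13) = -18.2000.
ε = (∂Q_1/∂P_2)(P_2/Q_1) = -18.2000 × (14/1401.2) ≈ -0.18.
ε < 0: complements.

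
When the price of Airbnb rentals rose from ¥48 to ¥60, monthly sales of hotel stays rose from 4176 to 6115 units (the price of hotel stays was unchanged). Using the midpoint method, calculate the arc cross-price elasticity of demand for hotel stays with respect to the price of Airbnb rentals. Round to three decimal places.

ΔQ_A = 6115 − 4176 = 1939; ΔP_B = 60 − 48 = 12.
Midpoints: Q̄_A = 5145.5, P̄_B = 54.00.
ε = (ΔQ_A/Q̄_A)/(ΔP_B/P̄_B) = (1939/5145.5)/(12/54.00) ≈ 1.696.

1.696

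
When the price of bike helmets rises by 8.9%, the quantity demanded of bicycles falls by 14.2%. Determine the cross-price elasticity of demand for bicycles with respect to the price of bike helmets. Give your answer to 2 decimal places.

ε = (%ΔQ of bicycles) / (%ΔP of bike helmets) = (-14.2%) / (8.9%) ≈ -1.60.
Negative cross-price elasticity: complements.

-1.60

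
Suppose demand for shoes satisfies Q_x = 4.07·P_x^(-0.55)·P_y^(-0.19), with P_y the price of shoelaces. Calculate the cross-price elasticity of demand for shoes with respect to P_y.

In a log-linear (constant-elasticity) demand function, the coefficient on the exponent of P_y is the cross-price elasticity.
ε = -0.19. Negative, so shoes and shoelaces are complements.

-0.19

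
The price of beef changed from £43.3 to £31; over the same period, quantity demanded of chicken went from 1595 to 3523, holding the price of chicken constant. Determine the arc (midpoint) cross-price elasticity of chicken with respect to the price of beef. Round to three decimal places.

ΔQ_A = 3523 − 1595 = 1928; ΔP_B = 31 − 43.3 = -12.3.
Midpoints: Q̄_A = 2559.0, P̄_B = 37.15.
ε = (ΔQ_A/Q̄_A)/(ΔP_B/P̄_B) = (1928/2559.0)/(-12.3/37.15) ≈ -2.276.
ε < 0: chicken and beef are complements.

-2.276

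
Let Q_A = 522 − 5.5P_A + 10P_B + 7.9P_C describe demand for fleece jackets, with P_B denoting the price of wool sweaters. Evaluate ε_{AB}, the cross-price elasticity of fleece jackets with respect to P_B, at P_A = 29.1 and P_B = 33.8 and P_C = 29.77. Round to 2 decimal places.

At P_A = 29.1 and P_B = 33.8 and P_C = 29.77: Q_A = 935.133.
∂Q_A/∂P_B = 10.
ε = (∂Q_A/∂P_B)(P_B/Q_A) = 10 × (33.8/935.133) ≈ 0.36.

0.36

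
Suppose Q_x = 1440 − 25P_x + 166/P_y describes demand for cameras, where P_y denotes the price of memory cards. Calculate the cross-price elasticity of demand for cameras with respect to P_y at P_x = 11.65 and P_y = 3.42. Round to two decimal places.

At P_x = 11.65 and P_y = 3.42: Q_x = 1197.288.
∂Q_x/∂P_y = −166/P_y² = -14.1924.
ε = (∂Q_x/∂P_y)(P_y/Q_x) = -14.1924 × (3.42/1197.288) ≈ -0.04.
ε < 0: complements.

-0.04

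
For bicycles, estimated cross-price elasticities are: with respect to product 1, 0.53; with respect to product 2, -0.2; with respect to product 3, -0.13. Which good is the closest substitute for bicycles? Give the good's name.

product 1

Substitutes have ε > 0. Among the positive values, 0.53 (product 1) is largest.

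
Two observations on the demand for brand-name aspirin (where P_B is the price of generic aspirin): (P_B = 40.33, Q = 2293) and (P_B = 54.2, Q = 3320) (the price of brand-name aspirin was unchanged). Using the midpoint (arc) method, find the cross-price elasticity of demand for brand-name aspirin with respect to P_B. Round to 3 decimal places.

ΔQ_A = 3320 − 2293 = 1027; ΔP_B = 54.2 − 40.33 = 13.87.
Midpoints: Q̄_A = 2806.5, P̄_B = 47.27.
ε = (ΔQ_A/Q̄_A)/(ΔP_B/P̄_B) = (1027/2806.5)/(13.87/47.27) ≈ 1.247.
ε > 0: brand-name aspirin and generic aspirin are substitutes.

1.247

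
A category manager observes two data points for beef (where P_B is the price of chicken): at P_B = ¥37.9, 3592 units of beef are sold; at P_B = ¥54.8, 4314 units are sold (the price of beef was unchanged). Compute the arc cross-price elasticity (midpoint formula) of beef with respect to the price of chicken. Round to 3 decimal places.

0.501

ΔQ_A = 4314 − 3592 = 722; ΔP_B = 54.8 − 37.9 = 16.9.
Midpoints: Q̄_A = 3953.0, P̄_B = 46.35.
ε = (ΔQ_A/Q̄_A)/(ΔP_B/P̄_B) = (722/3953.0)/(16.9/46.35) ≈ 0.501.
ε > 0: beef and chicken are substitutes.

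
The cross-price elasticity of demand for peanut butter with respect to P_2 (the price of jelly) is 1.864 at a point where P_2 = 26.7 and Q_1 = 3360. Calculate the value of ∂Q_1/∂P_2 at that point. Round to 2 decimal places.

234.57

ε = (∂Q_1/∂P_2)·(P_2/Q_1) ⇒ ∂Q_1/∂P_2 = ε·Q_1/P_2 = 1.864 × 3360/26.7 ≈ 234.57.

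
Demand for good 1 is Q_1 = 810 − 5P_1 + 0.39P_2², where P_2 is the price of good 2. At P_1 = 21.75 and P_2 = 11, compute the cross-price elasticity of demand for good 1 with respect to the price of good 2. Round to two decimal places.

0.13

At P_1 = 21.75 and P_2 = 11: Q_1 = 748.44.
∂Q_1/∂P_2 = 0.78P_2 = 0.78(11) = 8.5800.
ε = (∂Q_1/∂P_2)(P_2/Q_1) = 8.5800 × (11/748.44) ≈ 0.13.
ε > 0: substitutes.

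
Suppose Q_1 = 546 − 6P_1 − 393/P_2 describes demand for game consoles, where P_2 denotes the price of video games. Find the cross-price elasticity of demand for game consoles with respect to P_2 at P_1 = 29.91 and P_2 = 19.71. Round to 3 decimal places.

0.058

At P_1 = 29.91 and P_2 = 19.71: Q_1 = 346.601.
∂Q_1/∂P_2 = 393/P_2² = 1.0116.
ε = (∂Q_1/∂P_2)(P_2/Q_1) = 1.0116 × (19.71/346.601) ≈ 0.058.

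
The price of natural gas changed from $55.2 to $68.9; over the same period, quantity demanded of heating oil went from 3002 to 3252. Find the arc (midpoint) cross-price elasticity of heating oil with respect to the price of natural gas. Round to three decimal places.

0.362

ΔQ_A = 3252 − 3002 = 250; ΔP_B = 68.9 − 55.2 = 13.7.
Midpoints: Q̄_A = 3127.0, P̄_B = 62.05.
ε = (ΔQ_A/Q̄_A)/(ΔP_B/P̄_B) = (250/3127.0)/(13.7/62.05) ≈ 0.362.
ε > 0: heating oil and natural gas are substitutes.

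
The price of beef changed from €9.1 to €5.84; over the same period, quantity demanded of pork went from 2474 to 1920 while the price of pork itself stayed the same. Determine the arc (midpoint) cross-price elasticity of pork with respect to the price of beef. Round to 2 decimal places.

0.58

ΔQ_A = 1920 − 2474 = -554; ΔP_B = 5.84 − 9.1 = -3.26.
Midpoints: Q̄_A = 2197.0, P̄_B = 7.47.
ε = (ΔQ_A/Q̄_A)/(ΔP_B/P̄_B) = (-554/2197.0)/(-3.26/7.47) ≈ 0.58.
ε > 0: pork and beef are substitutes.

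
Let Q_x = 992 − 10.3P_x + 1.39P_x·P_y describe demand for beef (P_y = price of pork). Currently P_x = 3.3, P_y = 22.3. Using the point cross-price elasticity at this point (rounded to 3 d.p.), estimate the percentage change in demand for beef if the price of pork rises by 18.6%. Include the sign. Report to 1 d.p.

At P_x = 3.3, P_y = 22.3: Q_x = 1060.300.
∂Q_x/∂P_y = 1.39P_x = 4.5870.
ε = (∂Q_x/∂P_y)(P_y/Q_x) = 4.5870 × 22.3/1060.300 ≈ 0.096.
%ΔQ_x ≈ ε × %ΔP_y = 0.096 × (18.6%) = 1.8%.

1.8%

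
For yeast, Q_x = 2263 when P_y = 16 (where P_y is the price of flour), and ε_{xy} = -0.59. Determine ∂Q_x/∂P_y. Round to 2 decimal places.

-83.45

ε = (∂Q_x/∂P_y)·(P_y/Q_x) ⇒ ∂Q_x/∂P_y = ε·Q_x/P_y = -0.59 × 2263/16 ≈ -83.45.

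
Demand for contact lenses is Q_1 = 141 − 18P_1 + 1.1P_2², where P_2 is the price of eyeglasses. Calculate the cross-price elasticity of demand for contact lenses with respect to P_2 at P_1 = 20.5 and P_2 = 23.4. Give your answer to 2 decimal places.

3.22

At P_1 = 20.5 and P_2 = 23.4: Q_1 = 374.316.
∂Q_1/∂P_2 = 2.2P_2 = 2.2(23.4) = 51.4800.
ε = (∂Q_1/∂P_2)(P_2/Q_1) = 51.4800 × (23.4/374.316) ≈ 3.22.
ε > 0: substitutes.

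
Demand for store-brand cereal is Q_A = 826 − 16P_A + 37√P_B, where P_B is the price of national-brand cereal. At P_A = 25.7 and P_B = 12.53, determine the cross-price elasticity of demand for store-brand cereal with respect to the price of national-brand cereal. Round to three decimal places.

0.120

At P_A = 25.7 and P_B = 12.53: Q_A = 545.772.
∂Q_A/∂P_B = 37/(2√P_B) = 37/(2√12.53) = 5.2263.
ε = (∂Q_A/∂P_B)(P_B/Q_A) = 5.2263 × (12.53/545.772) ≈ 0.120.
ε > 0: substitutes.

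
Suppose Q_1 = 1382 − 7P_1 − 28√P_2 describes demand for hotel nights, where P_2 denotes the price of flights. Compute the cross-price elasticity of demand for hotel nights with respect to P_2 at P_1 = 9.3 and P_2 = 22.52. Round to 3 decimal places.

-0.056

At P_1 = 9.3 and P_2 = 22.52: Q_1 = 1184.025.
∂Q_1/∂P_2 = -28/(2√P_2) = -28/(2√22.52) = -2.9501.
ε = (∂Q_1/∂P_2)(P_2/Q_1) = -2.9501 × (22.52/1184.025) ≈ -0.056.
ε < 0: complements.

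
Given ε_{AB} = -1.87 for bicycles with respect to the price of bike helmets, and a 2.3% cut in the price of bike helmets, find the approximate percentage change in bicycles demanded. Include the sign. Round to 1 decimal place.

%ΔQ ≈ ε × %ΔP of bike helmets = -1.87 × (-2.3%) = 4.3%.
Demand for bicycles rises by about 4.3%.

4.3%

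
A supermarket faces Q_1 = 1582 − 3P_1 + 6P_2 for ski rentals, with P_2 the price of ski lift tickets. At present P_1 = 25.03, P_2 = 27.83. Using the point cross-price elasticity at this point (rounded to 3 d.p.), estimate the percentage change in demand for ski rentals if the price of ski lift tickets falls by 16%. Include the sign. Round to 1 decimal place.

At P_1 = 25.03, P_2 = 27.83: Q_1 = 1673.89.
∂Q_1/∂P_2 = 6.
ε = (∂Q_1/∂P_2)(P_2/Q_1) = 6.0000 × 27.83/1673.89 ≈ 0.100.
%ΔQ_1 ≈ ε × %ΔP_2 = 0.100 × (-16%) = -1.6%.

-1.6%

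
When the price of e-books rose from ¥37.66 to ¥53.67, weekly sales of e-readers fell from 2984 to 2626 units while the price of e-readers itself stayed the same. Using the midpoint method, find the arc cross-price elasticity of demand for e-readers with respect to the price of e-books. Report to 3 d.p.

-0.364

ΔQ_A = 2626 − 2984 = -358; ΔP_B = 53.67 − 37.66 = 16.01.
Midpoints: Q̄_A = 2805.0, P̄_B = 45.66.
ε = (ΔQ_A/Q̄_A)/(ΔP_B/P̄_B) = (-358/2805.0)/(16.01/45.66) ≈ -0.364.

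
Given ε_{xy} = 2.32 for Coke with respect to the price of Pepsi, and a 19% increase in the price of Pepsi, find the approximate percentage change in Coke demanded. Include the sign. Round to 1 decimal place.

44.1%

%ΔQ ≈ ε × %ΔP of Pepsi = 2.32 × (19%) = 44.1%.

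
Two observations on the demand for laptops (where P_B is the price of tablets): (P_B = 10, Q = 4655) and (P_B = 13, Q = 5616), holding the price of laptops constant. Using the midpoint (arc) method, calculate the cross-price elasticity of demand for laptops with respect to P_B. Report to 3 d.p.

ΔQ_A = 5616 − 4655 = 961; ΔP_B = 13 − 10 = 3.
Midpoints: Q̄_A = 5135.5, P̄_B = 11.50.
ε = (ΔQ_A/Q̄_A)/(ΔP_B/P̄_B) = (961/5135.5)/(3/11.50) ≈ 0.717.

0.717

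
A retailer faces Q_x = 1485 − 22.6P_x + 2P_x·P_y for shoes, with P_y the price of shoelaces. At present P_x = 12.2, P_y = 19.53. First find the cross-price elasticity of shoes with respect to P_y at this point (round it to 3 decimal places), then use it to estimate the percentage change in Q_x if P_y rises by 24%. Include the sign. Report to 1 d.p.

6.8%

At P_x = 12.2, P_y = 19.53: Q_x = 1685.812.
∂Q_x/∂P_y = 2P_x = 24.4000.
ε = (∂Q_x/∂P_y)(P_y/Q_x) = 24.4000 × 19.53/1685.812 ≈ 0.283.
%ΔQ_x ≈ ε × %ΔP_y = 0.283 × (24%) = 6.8%.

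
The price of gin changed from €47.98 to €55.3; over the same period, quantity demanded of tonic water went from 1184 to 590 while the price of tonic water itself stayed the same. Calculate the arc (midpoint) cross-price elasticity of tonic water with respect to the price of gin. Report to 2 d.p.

-4.72

ΔQ_A = 590 − 1184 = -594; ΔP_B = 55.3 − 47.98 = 7.32.
Midpoints: Q̄_A = 887.0, P̄_B = 51.64.
ε = (ΔQ_A/Q̄_A)/(ΔP_B/P̄_B) = (-594/887.0)/(7.32/51.64) ≈ -4.72.
ε < 0: tonic water and gin are complements.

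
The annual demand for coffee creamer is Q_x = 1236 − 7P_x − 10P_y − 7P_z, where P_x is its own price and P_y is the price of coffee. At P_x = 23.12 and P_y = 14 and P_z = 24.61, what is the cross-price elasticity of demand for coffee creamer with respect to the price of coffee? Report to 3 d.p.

At P_x = 23.12 and P_y = 14 and P_z = 24.61: Q_x = 761.89.
∂Q_x/∂P_y = -10.
ε = (∂Q_x/∂P_y)(P_y/Q_x) = -10 × (14/761.89) ≈ -0.184.

-0.184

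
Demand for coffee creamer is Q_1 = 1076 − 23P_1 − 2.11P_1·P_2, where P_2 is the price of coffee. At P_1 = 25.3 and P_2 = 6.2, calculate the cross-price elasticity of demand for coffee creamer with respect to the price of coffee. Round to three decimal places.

At P_1 = 25.3 and P_2 = 6.2: Q_1 = 163.125.
∂Q_1/∂P_2 = -2.11P_1 = -2.11(25.3) = -53.3830.
ε = (∂Q_1/∂P_2)(P_2/Q_1) = -53.3830 × (6.2/163.125) ≈ -2.029.

-2.029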